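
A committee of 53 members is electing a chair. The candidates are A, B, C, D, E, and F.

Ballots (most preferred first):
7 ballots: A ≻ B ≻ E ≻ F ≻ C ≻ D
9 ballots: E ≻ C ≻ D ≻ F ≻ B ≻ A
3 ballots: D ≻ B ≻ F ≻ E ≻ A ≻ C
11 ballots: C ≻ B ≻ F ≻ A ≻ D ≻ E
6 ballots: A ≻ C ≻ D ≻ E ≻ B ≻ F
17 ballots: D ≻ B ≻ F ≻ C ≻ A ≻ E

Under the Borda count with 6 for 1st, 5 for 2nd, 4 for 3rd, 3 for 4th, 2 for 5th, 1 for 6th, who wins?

B

A: 7×6 + 9×1 + 3×2 + 11×3 + 6×6 + 17×2 = 160
B: 7×5 + 9×2 + 3×5 + 11×5 + 6×2 + 17×5 = 220
C: 7×2 + 9×5 + 3×1 + 11×6 + 6×5 + 17×3 = 209
D: 7×1 + 9×4 + 3×6 + 11×2 + 6×4 + 17×6 = 209
E: 7×4 + 9×6 + 3×3 + 11×1 + 6×3 + 17×1 = 137
F: 7×3 + 9×3 + 3×4 + 11×4 + 6×1 + 17×4 = 178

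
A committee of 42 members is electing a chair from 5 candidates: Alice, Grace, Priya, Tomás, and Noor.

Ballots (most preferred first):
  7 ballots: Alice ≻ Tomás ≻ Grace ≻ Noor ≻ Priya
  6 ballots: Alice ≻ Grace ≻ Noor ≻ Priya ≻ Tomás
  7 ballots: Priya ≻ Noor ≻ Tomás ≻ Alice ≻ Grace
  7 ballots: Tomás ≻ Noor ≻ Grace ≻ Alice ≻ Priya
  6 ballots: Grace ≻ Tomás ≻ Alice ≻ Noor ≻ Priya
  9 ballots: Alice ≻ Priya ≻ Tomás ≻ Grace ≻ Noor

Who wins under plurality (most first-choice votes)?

First-place votes: Alice 22, Grace 6, Priya 7, Tomás 7, Noor 0.

Alice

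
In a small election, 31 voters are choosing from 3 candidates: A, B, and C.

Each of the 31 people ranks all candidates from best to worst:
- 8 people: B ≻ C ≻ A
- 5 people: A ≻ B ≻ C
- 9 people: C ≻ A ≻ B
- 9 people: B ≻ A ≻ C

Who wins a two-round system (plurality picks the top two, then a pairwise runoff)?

B

Round 1 first-place votes: A 5, B 17, C 9. B and C advance.
Runoff: B is ranked above C on 22 ballots, C above B on 9.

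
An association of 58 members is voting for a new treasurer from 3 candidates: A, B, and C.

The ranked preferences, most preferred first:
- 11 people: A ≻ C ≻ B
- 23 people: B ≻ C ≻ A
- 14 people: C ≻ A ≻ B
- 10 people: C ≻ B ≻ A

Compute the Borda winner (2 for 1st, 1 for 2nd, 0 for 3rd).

A: 11×2 + 23×0 + 14×1 + 10×0 = 36
B: 11×0 + 23×2 + 14×0 + 10×1 = 56
C: 11×1 + 23×1 + 14×2 + 10×2 = 82

C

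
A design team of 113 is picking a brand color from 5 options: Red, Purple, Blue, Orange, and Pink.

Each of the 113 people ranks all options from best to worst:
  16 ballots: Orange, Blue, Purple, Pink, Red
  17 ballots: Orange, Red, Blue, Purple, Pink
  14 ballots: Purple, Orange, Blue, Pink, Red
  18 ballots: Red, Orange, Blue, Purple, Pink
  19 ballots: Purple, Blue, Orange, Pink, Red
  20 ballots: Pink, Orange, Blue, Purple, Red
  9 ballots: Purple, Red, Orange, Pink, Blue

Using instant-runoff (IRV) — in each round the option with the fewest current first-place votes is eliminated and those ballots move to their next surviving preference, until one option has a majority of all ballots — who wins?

Round 1: Red 18, Purple 42, Blue 0, Orange 33, Pink 20. Blue eliminated.
Round 2: Red 18, Purple 42, Orange 33, Pink 20. Red eliminated.
Round 3: Purple 42, Orange 51, Pink 20. Pink eliminated.
Round 4: Purple 42, Orange 71. Orange has a majority (≥57).

Orange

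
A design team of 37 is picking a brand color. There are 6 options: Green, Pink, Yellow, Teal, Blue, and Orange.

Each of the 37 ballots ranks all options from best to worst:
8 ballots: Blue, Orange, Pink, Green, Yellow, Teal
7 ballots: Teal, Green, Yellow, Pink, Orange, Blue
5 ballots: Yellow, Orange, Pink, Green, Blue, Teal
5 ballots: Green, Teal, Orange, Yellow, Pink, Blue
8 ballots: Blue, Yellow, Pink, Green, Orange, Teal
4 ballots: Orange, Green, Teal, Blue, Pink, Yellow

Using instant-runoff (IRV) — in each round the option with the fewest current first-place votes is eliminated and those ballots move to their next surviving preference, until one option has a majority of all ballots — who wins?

Round 1: Green 5, Pink 0, Yellow 5, Teal 7, Blue 16, Orange 4. Pink eliminated.
Round 2: Green 5, Yellow 5, Teal 7, Blue 16, Orange 4. Orange eliminated.
Round 3: Green 9, Yellow 5, Teal 7, Blue 16. Yellow eliminated.
Round 4: Green 14, Teal 7, Blue 16. Teal eliminated.
Round 5: Green 21, Blue 16. Green has a majority (≥19).

Green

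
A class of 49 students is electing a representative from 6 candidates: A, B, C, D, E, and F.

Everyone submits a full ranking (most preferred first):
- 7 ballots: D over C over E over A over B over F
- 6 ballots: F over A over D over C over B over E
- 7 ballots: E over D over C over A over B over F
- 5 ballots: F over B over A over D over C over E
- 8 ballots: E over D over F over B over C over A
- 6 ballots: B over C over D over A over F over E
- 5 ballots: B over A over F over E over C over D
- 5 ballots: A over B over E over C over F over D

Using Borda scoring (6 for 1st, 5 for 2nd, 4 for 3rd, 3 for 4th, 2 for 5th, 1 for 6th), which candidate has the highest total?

D

A: 7×3 + 6×5 + 7×3 + 5×4 + 8×1 + 6×3 + 5×5 + 5×6 = 173
B: 7×2 + 6×2 + 7×2 + 5×5 + 8×3 + 6×6 + 5×6 + 5×5 = 180
C: 7×5 + 6×3 + 7×4 + 5×2 + 8×2 + 6×5 + 5×2 + 5×3 = 162
D: 7×6 + 6×4 + 7×5 + 5×3 + 8×5 + 6×4 + 5×1 + 5×1 = 190
E: 7×4 + 6×1 + 7×6 + 5×1 + 8×6 + 6×1 + 5×3 + 5×4 = 170
F: 7×1 + 6×6 + 7×1 + 5×6 + 8×4 + 6×2 + 5×4 + 5×2 = 154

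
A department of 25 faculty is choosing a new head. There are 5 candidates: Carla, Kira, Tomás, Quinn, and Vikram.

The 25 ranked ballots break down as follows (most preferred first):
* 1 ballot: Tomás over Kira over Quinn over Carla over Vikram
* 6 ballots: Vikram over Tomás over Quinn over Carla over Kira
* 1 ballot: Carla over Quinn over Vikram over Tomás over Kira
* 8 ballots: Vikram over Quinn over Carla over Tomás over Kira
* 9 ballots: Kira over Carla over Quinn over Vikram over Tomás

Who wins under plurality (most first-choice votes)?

First-place votes: Carla 1, Kira 9, Tomás 1, Quinn 0, Vikram 14.

Vikram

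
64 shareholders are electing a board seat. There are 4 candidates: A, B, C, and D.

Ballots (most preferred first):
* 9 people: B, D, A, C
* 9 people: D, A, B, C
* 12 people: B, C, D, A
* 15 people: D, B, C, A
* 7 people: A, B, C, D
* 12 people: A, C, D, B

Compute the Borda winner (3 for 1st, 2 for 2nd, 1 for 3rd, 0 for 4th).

A: 9×1 + 9×2 + 12×0 + 15×0 + 7×3 + 12×3 = 84
B: 9×3 + 9×1 + 12×3 + 15×2 + 7×2 + 12×0 = 116
C: 9×0 + 9×0 + 12×2 + 15×1 + 7×1 + 12×2 = 70
D: 9×2 + 9×3 + 12×1 + 15×3 + 7×0 + 12×1 = 114

B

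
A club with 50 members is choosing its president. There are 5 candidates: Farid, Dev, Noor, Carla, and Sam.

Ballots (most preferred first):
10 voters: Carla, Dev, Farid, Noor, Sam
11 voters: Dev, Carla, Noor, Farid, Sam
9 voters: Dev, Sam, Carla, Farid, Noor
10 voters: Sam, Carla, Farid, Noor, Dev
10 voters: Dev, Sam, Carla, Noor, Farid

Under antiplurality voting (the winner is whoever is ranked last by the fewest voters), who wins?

Last-place votes: Farid 10, Dev 10, Noor 9, Carla 0, Sam 21.

Carla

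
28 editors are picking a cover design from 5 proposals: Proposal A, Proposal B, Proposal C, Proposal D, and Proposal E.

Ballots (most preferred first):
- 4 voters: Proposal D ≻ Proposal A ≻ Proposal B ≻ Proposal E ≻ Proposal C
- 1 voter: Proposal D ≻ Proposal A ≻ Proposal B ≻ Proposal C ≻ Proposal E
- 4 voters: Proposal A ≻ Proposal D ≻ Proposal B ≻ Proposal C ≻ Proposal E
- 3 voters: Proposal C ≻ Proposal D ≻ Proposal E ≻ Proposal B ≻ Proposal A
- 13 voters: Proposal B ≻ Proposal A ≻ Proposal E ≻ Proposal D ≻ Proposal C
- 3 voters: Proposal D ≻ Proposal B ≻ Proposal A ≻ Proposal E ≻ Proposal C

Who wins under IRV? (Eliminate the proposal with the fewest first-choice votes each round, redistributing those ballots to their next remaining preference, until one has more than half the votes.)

Proposal D

Round 1: Proposal A 4, Proposal B 13, Proposal C 3, Proposal D 8, Proposal E 0. Proposal E eliminated.
Round 2: Proposal A 4, Proposal B 13, Proposal C 3, Proposal D 8. Proposal C eliminated.
Round 3: Proposal A 4, Proposal B 13, Proposal D 11. Proposal A eliminated.
Round 4: Proposal B 13, Proposal D 15. Proposal D has a majority (≥15).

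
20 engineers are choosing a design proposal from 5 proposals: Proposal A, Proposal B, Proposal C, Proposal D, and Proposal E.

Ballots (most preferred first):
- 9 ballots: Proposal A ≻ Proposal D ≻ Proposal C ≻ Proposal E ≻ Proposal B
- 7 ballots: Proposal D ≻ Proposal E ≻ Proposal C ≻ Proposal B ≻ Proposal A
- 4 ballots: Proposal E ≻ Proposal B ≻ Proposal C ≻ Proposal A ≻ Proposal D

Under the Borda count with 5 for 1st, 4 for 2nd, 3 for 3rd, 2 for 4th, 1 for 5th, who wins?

Proposal A: 9×5 + 7×1 + 4×2 = 60
Proposal B: 9×1 + 7×2 + 4×4 = 39
Proposal C: 9×3 + 7×3 + 4×3 = 60
Proposal D: 9×4 + 7×5 + 4×1 = 75
Proposal E: 9×2 + 7×4 + 4×5 = 66

Proposal D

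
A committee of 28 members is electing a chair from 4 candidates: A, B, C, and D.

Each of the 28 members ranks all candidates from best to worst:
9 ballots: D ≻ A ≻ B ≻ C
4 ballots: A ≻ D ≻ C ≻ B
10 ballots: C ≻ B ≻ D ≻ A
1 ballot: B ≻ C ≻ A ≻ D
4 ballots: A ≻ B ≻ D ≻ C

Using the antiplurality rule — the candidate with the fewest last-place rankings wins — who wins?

Last-place votes: A 10, B 4, C 13, D 1.

D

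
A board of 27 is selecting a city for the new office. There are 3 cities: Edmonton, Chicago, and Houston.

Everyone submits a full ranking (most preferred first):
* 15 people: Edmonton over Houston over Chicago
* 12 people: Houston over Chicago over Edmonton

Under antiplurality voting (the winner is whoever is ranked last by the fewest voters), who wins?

Last-place votes: Edmonton 12, Chicago 15, Houston 0.

Houston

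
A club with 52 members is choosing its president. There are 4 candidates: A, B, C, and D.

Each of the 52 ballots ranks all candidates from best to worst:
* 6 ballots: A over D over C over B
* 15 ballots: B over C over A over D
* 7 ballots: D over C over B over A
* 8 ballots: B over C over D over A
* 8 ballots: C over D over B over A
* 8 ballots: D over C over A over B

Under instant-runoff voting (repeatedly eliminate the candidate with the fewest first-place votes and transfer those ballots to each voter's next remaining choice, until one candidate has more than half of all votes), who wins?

Round 1: A 6, B 23, C 8, D 15. A eliminated.
Round 2: B 23, C 8, D 21. C eliminated.
Round 3: B 23, D 29. D has a majority (≥27).

D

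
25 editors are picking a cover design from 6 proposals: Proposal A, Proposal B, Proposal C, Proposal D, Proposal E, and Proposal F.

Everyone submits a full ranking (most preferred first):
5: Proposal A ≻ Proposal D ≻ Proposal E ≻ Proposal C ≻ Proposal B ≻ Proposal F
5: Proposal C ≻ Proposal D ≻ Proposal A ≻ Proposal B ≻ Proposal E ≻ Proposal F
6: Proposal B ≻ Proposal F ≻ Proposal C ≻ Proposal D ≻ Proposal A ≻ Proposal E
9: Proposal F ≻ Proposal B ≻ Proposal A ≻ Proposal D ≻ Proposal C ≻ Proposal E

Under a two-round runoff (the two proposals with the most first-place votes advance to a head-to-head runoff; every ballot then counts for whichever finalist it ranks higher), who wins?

Proposal B

Round 1 first-place votes: Proposal A 5, Proposal B 6, Proposal C 5, Proposal D 0, Proposal E 0, Proposal F 9. Proposal F and Proposal B advance.
Runoff: Proposal F is ranked above Proposal B on 9 ballots, Proposal B above Proposal F on 16.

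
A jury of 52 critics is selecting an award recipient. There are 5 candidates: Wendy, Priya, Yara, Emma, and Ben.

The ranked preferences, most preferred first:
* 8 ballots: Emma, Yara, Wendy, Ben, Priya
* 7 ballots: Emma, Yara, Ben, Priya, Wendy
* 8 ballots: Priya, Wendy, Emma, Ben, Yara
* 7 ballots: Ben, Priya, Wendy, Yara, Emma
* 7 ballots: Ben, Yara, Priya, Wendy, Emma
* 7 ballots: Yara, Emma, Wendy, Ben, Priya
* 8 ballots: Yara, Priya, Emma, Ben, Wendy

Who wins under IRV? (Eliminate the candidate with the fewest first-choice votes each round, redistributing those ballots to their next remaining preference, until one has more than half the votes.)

Yara

Round 1: Wendy 0, Priya 8, Yara 15, Emma 15, Ben 14. Wendy eliminated.
Round 2: Priya 8, Yara 15, Emma 15, Ben 14. Priya eliminated.
Round 3: Yara 15, Emma 23, Ben 14. Ben eliminated.
Round 4: Yara 29, Emma 23. Yara has a majority (≥27).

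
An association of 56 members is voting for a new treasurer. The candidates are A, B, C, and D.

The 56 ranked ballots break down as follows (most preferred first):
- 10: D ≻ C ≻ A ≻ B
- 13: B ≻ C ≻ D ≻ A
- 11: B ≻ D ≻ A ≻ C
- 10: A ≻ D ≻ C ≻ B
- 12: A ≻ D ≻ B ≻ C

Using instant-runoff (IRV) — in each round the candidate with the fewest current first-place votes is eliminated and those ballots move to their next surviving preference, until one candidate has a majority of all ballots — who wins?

Round 1: A 22, B 24, C 0, D 10. C eliminated.
Round 2: A 22, B 24, D 10. D eliminated.
Round 3: A 32, B 24. A has a majority (≥29).

A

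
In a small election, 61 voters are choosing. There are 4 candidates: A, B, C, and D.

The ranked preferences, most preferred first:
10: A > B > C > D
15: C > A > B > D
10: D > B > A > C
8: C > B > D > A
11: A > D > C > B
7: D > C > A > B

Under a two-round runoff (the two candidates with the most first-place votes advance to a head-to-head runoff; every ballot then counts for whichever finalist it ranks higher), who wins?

A

Round 1 first-place votes: A 21, B 0, C 23, D 17. C and A advance.
Runoff: C is ranked above A on 30 ballots, A above C on 31.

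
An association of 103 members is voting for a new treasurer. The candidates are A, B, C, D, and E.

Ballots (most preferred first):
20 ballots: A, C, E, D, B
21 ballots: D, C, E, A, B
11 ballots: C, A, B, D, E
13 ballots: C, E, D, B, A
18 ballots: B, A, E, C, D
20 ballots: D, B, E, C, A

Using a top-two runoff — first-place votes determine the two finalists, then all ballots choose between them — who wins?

Round 1 first-place votes: A 20, B 18, C 24, D 41, E 0. D and C advance.
Runoff: D is ranked above C on 41 ballots, C above D on 62.

C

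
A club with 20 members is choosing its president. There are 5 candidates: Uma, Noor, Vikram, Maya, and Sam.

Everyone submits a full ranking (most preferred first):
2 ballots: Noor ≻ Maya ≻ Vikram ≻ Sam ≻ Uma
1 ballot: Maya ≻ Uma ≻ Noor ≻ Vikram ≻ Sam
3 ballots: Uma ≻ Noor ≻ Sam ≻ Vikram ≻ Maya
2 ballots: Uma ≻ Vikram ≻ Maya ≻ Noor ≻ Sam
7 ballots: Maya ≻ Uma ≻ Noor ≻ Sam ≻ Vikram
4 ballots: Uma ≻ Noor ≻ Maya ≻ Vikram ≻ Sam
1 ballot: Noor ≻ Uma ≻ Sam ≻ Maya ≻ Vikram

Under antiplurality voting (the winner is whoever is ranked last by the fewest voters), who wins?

Last-place votes: Uma 2, Noor 0, Vikram 8, Maya 3, Sam 7.

Noor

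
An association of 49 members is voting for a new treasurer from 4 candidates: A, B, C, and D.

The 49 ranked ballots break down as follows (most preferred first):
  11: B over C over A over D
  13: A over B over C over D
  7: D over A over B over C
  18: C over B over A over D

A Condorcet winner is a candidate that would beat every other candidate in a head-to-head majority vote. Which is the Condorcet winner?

B vs A: 29–20
B vs C: 31–18
B vs D: 42–7
B beats every other candidate.

B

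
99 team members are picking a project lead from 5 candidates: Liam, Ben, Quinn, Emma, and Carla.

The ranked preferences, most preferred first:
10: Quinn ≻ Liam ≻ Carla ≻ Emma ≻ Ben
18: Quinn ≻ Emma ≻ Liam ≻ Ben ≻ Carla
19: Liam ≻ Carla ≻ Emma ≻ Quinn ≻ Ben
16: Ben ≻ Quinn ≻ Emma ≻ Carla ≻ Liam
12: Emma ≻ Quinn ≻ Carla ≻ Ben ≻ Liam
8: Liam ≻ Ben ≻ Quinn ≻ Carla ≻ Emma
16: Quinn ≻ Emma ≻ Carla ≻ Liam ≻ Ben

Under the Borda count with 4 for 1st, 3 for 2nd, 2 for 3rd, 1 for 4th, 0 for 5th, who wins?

Liam: 10×3 + 18×2 + 19×4 + 16×0 + 12×0 + 8×4 + 16×1 = 190
Ben: 10×0 + 18×1 + 19×0 + 16×4 + 12×1 + 8×3 + 16×0 = 118
Quinn: 10×4 + 18×4 + 19×1 + 16×3 + 12×3 + 8×2 + 16×4 = 295
Emma: 10×1 + 18×3 + 19×2 + 16×2 + 12×4 + 8×0 + 16×3 = 230
Carla: 10×2 + 18×0 + 19×3 + 16×1 + 12×2 + 8×1 + 16×2 = 157

Quinn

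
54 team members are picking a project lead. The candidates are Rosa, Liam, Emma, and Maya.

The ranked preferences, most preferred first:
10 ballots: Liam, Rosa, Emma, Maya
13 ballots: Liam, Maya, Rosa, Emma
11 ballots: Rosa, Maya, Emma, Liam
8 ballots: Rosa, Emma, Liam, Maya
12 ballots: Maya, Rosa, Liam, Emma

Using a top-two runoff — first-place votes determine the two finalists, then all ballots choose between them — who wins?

Round 1 first-place votes: Rosa 19, Liam 23, Emma 0, Maya 12. Liam and Rosa advance.
Runoff: Liam is ranked above Rosa on 23 ballots, Rosa above Liam on 31.

Rosa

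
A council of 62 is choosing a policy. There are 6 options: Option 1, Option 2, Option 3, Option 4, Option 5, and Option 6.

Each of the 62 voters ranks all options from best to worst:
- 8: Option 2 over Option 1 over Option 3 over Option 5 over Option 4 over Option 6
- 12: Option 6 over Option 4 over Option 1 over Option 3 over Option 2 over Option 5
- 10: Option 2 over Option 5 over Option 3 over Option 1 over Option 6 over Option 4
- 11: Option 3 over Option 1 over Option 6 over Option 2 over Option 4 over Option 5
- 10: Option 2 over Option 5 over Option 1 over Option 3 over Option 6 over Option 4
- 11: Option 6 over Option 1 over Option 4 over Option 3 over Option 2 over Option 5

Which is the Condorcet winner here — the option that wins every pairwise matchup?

Option 1 vs Option 2: 34–28
Option 1 vs Option 3: 41–21
Option 1 vs Option 4: 50–12
Option 1 vs Option 5: 42–20
Option 1 vs Option 6: 39–23
Option 1 beats every other option.

Option 1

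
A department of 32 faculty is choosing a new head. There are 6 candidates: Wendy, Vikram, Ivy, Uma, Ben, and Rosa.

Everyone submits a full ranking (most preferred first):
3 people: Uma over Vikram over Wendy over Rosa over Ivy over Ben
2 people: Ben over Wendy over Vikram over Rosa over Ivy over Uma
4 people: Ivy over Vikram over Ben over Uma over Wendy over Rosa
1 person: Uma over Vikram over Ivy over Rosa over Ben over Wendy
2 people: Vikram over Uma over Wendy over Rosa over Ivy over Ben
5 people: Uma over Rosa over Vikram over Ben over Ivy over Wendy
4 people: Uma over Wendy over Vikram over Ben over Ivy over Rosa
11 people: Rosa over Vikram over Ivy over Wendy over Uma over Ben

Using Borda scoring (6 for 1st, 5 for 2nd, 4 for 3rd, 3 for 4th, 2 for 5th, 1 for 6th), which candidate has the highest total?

Vikram

Wendy: 3×4 + 2×5 + 4×2 + 1×1 + 2×4 + 5×1 + 4×5 + 11×3 = 97
Vikram: 3×5 + 2×4 + 4×5 + 1×5 + 2×6 + 5×4 + 4×4 + 11×5 = 151
Ivy: 3×2 + 2×2 + 4×6 + 1×4 + 2×2 + 5×2 + 4×2 + 11×4 = 104
Uma: 3×6 + 2×1 + 4×3 + 1×6 + 2×5 + 5×6 + 4×6 + 11×2 = 124
Ben: 3×1 + 2×6 + 4×4 + 1×2 + 2×1 + 5×3 + 4×3 + 11×1 = 73
Rosa: 3×3 + 2×3 + 4×1 + 1×3 + 2×3 + 5×5 + 4×1 + 11×6 = 123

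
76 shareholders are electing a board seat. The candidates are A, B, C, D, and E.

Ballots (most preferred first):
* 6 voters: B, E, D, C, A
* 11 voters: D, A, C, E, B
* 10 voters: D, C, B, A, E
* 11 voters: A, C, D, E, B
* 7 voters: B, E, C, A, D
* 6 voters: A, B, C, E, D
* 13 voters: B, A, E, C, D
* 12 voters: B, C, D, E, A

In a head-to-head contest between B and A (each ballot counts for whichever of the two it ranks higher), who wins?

B

B is ranked above A on 48 ballots; A above B on 28.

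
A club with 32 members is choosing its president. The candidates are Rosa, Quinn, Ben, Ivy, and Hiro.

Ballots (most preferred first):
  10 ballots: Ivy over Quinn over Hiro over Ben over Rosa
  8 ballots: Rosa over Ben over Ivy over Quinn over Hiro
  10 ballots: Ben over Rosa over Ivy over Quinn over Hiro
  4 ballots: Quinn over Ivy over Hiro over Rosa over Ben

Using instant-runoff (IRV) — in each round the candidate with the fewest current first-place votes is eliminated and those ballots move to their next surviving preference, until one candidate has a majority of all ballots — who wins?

Round 1: Rosa 8, Quinn 4, Ben 10, Ivy 10, Hiro 0. Hiro eliminated.
Round 2: Rosa 8, Quinn 4, Ben 10, Ivy 10. Quinn eliminated.
Round 3: Rosa 8, Ben 10, Ivy 14. Rosa eliminated.
Round 4: Ben 18, Ivy 14. Ben has a majority (≥17).

Ben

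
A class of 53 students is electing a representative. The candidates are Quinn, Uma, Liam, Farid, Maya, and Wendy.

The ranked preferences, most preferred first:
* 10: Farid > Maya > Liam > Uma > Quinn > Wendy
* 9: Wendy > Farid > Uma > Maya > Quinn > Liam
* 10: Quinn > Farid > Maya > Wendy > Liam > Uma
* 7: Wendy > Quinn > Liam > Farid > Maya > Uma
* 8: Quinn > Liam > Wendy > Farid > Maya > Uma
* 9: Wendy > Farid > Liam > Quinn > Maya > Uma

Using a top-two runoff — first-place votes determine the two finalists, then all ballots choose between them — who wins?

Quinn

Round 1 first-place votes: Quinn 18, Uma 0, Liam 0, Farid 10, Maya 0, Wendy 25. Wendy and Quinn advance.
Runoff: Wendy is ranked above Quinn on 25 ballots, Quinn above Wendy on 28.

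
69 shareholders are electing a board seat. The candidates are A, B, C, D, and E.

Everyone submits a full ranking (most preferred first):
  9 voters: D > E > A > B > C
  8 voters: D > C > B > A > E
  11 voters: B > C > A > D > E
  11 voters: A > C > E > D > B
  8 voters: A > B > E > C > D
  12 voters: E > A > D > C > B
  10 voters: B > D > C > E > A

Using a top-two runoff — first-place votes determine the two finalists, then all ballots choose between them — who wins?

A

Round 1 first-place votes: A 19, B 21, C 0, D 17, E 12. B and A advance.
Runoff: B is ranked above A on 29 ballots, A above B on 40.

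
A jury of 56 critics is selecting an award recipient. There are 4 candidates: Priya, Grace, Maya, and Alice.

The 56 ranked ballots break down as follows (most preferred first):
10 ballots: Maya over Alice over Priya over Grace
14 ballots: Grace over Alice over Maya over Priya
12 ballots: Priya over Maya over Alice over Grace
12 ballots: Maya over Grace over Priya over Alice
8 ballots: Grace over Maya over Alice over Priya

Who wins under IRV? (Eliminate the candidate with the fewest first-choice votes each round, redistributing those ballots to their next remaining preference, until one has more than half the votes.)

Round 1: Priya 12, Grace 22, Maya 22, Alice 0. Alice eliminated.
Round 2: Priya 12, Grace 22, Maya 22. Priya eliminated.
Round 3: Grace 22, Maya 34. Maya has a majority (≥29).

Maya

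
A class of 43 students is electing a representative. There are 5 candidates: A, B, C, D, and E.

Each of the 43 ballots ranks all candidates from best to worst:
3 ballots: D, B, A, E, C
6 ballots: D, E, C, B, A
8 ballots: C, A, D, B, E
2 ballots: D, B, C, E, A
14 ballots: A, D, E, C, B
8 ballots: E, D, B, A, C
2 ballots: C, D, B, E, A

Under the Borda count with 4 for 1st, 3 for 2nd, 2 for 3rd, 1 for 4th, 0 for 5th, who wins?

A: 3×2 + 6×0 + 8×3 + 2×0 + 14×4 + 8×1 + 2×0 = 94
B: 3×3 + 6×1 + 8×1 + 2×3 + 14×0 + 8×2 + 2×2 = 49
C: 3×0 + 6×2 + 8×4 + 2×2 + 14×1 + 8×0 + 2×4 = 70
D: 3×4 + 6×4 + 8×2 + 2×4 + 14×3 + 8×3 + 2×3 = 132
E: 3×1 + 6×3 + 8×0 + 2×1 + 14×2 + 8×4 + 2×1 = 85

D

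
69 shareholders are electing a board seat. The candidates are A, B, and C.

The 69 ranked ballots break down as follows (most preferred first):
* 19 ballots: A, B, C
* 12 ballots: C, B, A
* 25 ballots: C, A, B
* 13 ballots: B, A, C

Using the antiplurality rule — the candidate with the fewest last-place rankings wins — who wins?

Last-place votes: A 12, B 25, C 32.

A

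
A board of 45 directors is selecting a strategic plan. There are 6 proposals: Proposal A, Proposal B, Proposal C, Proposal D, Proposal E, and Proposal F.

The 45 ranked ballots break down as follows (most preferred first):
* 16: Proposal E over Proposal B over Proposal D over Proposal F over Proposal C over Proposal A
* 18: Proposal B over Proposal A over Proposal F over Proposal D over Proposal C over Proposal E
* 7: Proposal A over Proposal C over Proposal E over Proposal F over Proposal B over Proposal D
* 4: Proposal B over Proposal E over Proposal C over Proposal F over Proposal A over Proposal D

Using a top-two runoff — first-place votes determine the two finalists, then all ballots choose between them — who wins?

Proposal E

Round 1 first-place votes: Proposal A 7, Proposal B 22, Proposal C 0, Proposal D 0, Proposal E 16, Proposal F 0. Proposal B and Proposal E advance.
Runoff: Proposal B is ranked above Proposal E on 22 ballots, Proposal E above Proposal B on 23.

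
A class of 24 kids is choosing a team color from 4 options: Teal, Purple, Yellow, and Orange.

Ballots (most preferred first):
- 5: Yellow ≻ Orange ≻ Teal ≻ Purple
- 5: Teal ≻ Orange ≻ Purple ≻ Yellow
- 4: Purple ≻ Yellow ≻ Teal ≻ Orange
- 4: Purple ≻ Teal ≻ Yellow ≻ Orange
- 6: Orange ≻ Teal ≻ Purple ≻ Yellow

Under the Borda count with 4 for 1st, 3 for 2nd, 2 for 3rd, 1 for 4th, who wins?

Teal

Teal: 5×2 + 5×4 + 4×2 + 4×3 + 6×3 = 68
Purple: 5×1 + 5×2 + 4×4 + 4×4 + 6×2 = 59
Yellow: 5×4 + 5×1 + 4×3 + 4×2 + 6×1 = 51
Orange: 5×3 + 5×3 + 4×1 + 4×1 + 6×4 = 62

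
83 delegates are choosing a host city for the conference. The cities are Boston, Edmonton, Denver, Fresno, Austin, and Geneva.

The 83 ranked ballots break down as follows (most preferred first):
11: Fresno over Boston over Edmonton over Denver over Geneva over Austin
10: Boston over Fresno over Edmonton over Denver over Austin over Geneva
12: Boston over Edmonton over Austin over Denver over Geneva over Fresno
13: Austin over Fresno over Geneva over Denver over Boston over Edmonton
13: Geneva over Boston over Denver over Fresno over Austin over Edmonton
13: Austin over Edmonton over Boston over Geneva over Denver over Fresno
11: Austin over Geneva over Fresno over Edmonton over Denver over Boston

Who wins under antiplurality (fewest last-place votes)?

Denver

Last-place votes: Boston 11, Edmonton 26, Denver 0, Fresno 25, Austin 11, Geneva 10.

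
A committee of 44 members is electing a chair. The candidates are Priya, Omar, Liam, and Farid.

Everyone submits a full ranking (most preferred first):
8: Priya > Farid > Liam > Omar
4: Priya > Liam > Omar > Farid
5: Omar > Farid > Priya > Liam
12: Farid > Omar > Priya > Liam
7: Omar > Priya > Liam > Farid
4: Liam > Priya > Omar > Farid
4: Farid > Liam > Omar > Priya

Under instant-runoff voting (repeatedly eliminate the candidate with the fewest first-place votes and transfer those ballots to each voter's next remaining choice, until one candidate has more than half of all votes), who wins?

Priya

Round 1: Priya 12, Omar 12, Liam 4, Farid 16. Liam eliminated.
Round 2: Priya 16, Omar 12, Farid 16. Omar eliminated.
Round 3: Priya 23, Farid 21. Priya has a majority (≥23).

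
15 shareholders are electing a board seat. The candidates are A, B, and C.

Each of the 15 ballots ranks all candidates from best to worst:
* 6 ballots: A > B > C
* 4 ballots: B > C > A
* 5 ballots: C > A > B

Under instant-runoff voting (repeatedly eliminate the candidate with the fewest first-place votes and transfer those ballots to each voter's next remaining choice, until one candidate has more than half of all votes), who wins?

Round 1: A 6, B 4, C 5. B eliminated.
Round 2: A 6, C 9. C has a majority (≥8).

C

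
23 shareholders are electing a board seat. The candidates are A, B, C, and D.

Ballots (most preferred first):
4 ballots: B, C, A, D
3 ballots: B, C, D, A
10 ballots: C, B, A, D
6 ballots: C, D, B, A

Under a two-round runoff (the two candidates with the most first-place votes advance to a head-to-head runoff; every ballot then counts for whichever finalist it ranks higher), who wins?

C

Round 1 first-place votes: A 0, B 7, C 16, D 0. C and B advance.
Runoff: C is ranked above B on 16 ballots, B above C on 7.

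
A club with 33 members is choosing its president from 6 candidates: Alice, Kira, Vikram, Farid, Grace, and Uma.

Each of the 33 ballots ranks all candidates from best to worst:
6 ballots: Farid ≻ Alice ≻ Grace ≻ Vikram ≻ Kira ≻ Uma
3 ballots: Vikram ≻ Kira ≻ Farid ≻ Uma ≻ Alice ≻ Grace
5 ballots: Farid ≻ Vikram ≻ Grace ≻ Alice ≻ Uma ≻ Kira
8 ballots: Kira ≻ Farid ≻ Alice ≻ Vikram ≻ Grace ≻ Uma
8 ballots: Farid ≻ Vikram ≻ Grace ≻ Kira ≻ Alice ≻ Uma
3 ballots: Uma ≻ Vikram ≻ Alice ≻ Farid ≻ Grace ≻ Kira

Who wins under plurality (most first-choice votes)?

Farid

First-place votes: Alice 0, Kira 8, Vikram 3, Farid 19, Grace 0, Uma 3.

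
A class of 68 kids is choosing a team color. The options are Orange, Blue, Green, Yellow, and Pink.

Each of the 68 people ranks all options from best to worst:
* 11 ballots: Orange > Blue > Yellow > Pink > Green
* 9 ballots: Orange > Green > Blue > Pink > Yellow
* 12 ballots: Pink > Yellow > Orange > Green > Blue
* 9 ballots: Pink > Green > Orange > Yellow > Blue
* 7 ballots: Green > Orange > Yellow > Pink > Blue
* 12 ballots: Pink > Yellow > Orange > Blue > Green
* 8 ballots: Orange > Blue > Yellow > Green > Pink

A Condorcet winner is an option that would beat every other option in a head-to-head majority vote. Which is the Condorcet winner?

Orange vs Blue: 68–0
Orange vs Green: 52–16
Orange vs Yellow: 44–24
Orange vs Pink: 35–33
Orange beats every other option.

Orange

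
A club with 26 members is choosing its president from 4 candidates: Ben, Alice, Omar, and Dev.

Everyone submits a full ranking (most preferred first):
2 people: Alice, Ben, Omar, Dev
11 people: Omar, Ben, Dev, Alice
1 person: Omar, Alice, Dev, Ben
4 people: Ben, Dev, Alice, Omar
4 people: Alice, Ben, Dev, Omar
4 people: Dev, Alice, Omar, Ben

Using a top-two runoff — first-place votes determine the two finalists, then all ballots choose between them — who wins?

Alice

Round 1 first-place votes: Ben 4, Alice 6, Omar 12, Dev 4. Omar and Alice advance.
Runoff: Omar is ranked above Alice on 12 ballots, Alice above Omar on 14.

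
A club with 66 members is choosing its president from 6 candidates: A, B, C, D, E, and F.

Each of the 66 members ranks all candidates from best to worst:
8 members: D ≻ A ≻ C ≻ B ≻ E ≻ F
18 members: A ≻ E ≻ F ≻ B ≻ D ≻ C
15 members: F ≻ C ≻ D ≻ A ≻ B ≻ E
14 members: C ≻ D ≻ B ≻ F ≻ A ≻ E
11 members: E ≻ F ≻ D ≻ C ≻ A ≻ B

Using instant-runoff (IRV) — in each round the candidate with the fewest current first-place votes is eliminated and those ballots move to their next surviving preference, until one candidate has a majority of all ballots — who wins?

F

Round 1: A 18, B 0, C 14, D 8, E 11, F 15. B eliminated.
Round 2: A 18, C 14, D 8, E 11, F 15. D eliminated.
Round 3: A 26, C 14, E 11, F 15. E eliminated.
Round 4: A 26, C 14, F 26. C eliminated.
Round 5: A 26, F 40. F has a majority (≥34).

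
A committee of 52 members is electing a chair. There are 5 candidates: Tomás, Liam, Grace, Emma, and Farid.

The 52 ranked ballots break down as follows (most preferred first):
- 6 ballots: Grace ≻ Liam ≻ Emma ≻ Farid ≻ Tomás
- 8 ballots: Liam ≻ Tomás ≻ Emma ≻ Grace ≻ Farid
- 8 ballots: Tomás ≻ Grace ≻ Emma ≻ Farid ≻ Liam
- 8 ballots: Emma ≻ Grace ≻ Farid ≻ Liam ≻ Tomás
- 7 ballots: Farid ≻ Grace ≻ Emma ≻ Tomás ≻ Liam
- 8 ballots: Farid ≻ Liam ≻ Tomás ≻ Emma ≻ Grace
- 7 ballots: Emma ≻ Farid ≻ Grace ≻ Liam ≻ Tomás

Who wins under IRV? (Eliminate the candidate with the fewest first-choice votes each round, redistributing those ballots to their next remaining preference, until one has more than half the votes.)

Round 1: Tomás 8, Liam 8, Grace 6, Emma 15, Farid 15. Grace eliminated.
Round 2: Tomás 8, Liam 14, Emma 15, Farid 15. Tomás eliminated.
Round 3: Liam 14, Emma 23, Farid 15. Liam eliminated.
Round 4: Emma 37, Farid 15. Emma has a majority (≥27).

Emma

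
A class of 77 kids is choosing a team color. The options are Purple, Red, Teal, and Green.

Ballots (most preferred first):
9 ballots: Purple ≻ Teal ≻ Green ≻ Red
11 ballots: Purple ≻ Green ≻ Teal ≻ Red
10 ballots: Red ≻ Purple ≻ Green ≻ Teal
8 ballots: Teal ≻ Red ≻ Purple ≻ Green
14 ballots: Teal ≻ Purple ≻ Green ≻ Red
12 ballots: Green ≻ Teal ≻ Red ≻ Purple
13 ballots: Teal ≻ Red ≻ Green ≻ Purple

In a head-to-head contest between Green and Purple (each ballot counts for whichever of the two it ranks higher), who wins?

Purple

Green is ranked above Purple on 25 ballots; Purple above Green on 52.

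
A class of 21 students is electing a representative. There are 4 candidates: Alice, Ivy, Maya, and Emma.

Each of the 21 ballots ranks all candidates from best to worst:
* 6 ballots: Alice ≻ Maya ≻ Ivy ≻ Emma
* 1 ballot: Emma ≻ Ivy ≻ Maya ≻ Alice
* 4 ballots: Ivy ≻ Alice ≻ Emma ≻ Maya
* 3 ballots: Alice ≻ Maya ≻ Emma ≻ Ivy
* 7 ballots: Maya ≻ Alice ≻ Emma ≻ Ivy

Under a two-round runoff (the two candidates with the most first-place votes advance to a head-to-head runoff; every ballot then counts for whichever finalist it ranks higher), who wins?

Round 1 first-place votes: Alice 9, Ivy 4, Maya 7, Emma 1. Alice and Maya advance.
Runoff: Alice is ranked above Maya on 13 ballots, Maya above Alice on 8.

Alice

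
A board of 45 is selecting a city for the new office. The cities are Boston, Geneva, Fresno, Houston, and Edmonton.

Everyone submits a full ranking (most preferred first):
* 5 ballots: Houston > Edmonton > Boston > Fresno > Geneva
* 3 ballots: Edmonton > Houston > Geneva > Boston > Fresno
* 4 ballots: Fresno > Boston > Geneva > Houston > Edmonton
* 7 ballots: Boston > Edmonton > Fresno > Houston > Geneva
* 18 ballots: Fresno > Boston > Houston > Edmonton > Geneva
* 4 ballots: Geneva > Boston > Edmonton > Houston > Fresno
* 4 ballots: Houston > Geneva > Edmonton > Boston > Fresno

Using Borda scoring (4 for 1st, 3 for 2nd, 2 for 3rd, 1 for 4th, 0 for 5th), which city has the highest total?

Boston

Boston: 5×2 + 3×1 + 4×3 + 7×4 + 18×3 + 4×3 + 4×1 = 123
Geneva: 5×0 + 3×2 + 4×2 + 7×0 + 18×0 + 4×4 + 4×3 = 42
Fresno: 5×1 + 3×0 + 4×4 + 7×2 + 18×4 + 4×0 + 4×0 = 107
Houston: 5×4 + 3×3 + 4×1 + 7×1 + 18×2 + 4×1 + 4×4 = 96
Edmonton: 5×3 + 3×4 + 4×0 + 7×3 + 18×1 + 4×2 + 4×2 = 82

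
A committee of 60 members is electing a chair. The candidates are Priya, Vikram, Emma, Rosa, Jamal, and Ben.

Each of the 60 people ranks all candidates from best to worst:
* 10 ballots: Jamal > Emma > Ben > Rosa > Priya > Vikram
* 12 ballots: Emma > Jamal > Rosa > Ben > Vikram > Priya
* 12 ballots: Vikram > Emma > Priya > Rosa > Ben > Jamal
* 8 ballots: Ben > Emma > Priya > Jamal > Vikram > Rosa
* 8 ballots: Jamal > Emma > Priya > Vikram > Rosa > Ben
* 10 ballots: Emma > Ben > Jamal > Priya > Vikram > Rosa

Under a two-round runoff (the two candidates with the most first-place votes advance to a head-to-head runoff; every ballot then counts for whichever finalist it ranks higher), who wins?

Emma

Round 1 first-place votes: Priya 0, Vikram 12, Emma 22, Rosa 0, Jamal 18, Ben 8. Emma and Jamal advance.
Runoff: Emma is ranked above Jamal on 42 ballots, Jamal above Emma on 18.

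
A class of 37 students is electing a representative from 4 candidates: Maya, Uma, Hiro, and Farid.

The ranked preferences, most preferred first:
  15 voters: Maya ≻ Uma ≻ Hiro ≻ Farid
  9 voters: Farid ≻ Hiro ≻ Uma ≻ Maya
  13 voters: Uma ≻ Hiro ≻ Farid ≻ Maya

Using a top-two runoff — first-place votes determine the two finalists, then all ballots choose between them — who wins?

Round 1 first-place votes: Maya 15, Uma 13, Hiro 0, Farid 9. Maya and Uma advance.
Runoff: Maya is ranked above Uma on 15 ballots, Uma above Maya on 22.

Uma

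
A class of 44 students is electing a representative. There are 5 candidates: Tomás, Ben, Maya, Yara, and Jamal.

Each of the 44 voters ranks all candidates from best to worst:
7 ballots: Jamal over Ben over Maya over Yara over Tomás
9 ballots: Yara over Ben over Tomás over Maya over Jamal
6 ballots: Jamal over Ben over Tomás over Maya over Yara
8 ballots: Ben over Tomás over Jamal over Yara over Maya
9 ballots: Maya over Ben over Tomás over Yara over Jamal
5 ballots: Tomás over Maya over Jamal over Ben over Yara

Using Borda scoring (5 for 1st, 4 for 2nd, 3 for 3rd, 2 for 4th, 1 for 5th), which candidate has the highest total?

Tomás: 7×1 + 9×3 + 6×3 + 8×4 + 9×3 + 5×5 = 136
Ben: 7×4 + 9×4 + 6×4 + 8×5 + 9×4 + 5×2 = 174
Maya: 7×3 + 9×2 + 6×2 + 8×1 + 9×5 + 5×4 = 124
Yara: 7×2 + 9×5 + 6×1 + 8×2 + 9×2 + 5×1 = 104
Jamal: 7×5 + 9×1 + 6×5 + 8×3 + 9×1 + 5×3 = 122

Ben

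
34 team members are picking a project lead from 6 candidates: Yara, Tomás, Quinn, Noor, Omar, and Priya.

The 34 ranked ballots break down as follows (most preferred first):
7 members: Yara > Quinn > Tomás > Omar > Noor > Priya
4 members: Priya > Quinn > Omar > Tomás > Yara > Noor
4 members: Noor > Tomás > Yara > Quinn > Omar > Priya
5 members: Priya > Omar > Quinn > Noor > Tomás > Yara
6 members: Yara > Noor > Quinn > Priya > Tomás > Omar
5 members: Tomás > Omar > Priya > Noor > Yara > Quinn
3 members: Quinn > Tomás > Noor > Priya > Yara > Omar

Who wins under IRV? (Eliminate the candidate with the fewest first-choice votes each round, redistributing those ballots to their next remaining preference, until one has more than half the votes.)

Round 1: Yara 13, Tomás 5, Quinn 3, Noor 4, Omar 0, Priya 9. Omar eliminated.
Round 2: Yara 13, Tomás 5, Quinn 3, Noor 4, Priya 9. Quinn eliminated.
Round 3: Yara 13, Tomás 8, Noor 4, Priya 9. Noor eliminated.
Round 4: Yara 13, Tomás 12, Priya 9. Priya eliminated.
Round 5: Yara 13, Tomás 21. Tomás has a majority (≥18).

Tomás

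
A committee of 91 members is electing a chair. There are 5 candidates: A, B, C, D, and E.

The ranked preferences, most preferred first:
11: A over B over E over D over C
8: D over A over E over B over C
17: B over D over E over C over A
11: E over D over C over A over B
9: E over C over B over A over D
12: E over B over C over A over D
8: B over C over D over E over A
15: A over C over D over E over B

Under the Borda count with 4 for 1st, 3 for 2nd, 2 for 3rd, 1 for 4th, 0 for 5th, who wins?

E

A: 11×4 + 8×3 + 17×0 + 11×1 + 9×1 + 12×1 + 8×0 + 15×4 = 160
B: 11×3 + 8×1 + 17×4 + 11×0 + 9×2 + 12×3 + 8×4 + 15×0 = 195
C: 11×0 + 8×0 + 17×1 + 11×2 + 9×3 + 12×2 + 8×3 + 15×3 = 159
D: 11×1 + 8×4 + 17×3 + 11×3 + 9×0 + 12×0 + 8×2 + 15×2 = 173
E: 11×2 + 8×2 + 17×2 + 11×4 + 9×4 + 12×4 + 8×1 + 15×1 = 223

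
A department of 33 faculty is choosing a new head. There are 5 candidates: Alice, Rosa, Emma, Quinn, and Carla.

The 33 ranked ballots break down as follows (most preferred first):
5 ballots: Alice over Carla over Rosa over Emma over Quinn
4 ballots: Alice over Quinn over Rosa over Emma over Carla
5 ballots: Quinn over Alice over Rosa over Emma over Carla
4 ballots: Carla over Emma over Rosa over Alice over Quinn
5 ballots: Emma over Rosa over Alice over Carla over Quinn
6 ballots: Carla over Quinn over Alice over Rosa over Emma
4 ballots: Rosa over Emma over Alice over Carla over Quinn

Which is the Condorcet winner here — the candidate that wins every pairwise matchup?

Alice vs Rosa: 20–13
Alice vs Emma: 20–13
Alice vs Quinn: 22–11
Alice vs Carla: 23–10
Alice beats every other candidate.

Alice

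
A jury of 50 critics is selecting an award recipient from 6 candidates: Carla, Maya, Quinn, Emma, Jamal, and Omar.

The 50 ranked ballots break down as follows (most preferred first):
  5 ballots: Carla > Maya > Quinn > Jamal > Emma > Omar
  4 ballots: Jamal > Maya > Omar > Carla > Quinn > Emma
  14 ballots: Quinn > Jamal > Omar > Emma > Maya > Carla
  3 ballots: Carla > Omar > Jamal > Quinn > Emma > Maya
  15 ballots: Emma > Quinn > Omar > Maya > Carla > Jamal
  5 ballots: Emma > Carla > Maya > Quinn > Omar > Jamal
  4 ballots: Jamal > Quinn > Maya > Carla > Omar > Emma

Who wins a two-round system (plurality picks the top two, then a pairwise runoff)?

Round 1 first-place votes: Carla 8, Maya 0, Quinn 14, Emma 20, Jamal 8, Omar 0. Emma and Quinn advance.
Runoff: Emma is ranked above Quinn on 20 ballots, Quinn above Emma on 30.

Quinn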